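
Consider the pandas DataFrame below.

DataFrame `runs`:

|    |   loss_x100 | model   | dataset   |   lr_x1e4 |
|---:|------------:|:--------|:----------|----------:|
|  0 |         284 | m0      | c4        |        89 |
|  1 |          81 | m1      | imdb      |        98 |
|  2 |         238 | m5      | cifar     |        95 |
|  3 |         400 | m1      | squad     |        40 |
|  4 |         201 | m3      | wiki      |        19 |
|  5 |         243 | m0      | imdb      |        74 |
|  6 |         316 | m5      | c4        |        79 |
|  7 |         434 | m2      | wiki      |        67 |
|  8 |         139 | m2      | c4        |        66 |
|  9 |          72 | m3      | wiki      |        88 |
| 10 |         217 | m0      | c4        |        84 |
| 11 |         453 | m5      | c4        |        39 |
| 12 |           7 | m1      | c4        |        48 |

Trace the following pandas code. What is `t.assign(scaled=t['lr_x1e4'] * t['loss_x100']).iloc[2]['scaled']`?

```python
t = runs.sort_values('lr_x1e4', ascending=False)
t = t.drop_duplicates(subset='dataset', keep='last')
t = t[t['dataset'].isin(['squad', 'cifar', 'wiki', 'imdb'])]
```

16000

sort by lr_x1e4 descending:
    loss_x100 model dataset  lr_x1e4
1          81    m1    imdb       98
2         238    m5   cifar       95
0         284    m0      c4       89
9          72    m3    wiki       88
10        217    m0      c4       84
6         316    m5      c4       79
5         243    m0    imdb       74
7         434    m2    wiki       67
8         139    m2      c4       66
12          7    m1      c4       48
3         400    m1   squad       40
11        453    m5      c4       39
4         201    m3    wiki       19
drop duplicate dataset (keep=last):
    loss_x100 model dataset  lr_x1e4
2         238    m5   cifar       95
5         243    m0    imdb       74
3         400    m1   squad       40
11        453    m5      c4       39
4         201    m3    wiki       19
filter rows where dataset in ['squad', 'cifar', 'wiki', 'imdb']:
   loss_x100 model dataset  lr_x1e4
2        238    m5   cifar       95
5        243    m0    imdb       74
3        400    m1   squad       40
4        201    m3    wiki       19
add column scaled = t['lr_x1e4'] * t['loss_x100']:
   loss_x100 model dataset  lr_x1e4  scaled
2        238    m5   cifar       95   22610
5        243    m0    imdb       74   17982
3        400    m1   squad       40   16000
4        201    m3    wiki       19    3819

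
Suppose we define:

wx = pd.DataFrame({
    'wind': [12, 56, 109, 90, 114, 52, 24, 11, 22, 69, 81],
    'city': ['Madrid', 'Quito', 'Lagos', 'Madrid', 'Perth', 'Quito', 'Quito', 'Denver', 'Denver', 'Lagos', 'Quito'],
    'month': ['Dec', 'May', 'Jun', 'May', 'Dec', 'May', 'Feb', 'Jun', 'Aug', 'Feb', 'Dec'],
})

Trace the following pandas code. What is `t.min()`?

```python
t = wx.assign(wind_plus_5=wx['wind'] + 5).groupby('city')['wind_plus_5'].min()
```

16

add column wind_plus_5 = wx['wind'] + 5:
    wind    city month  wind_plus_5
0     12  Madrid   Dec           17
1     56   Quito   May           61
2    109   Lagos   Jun          114
3     90  Madrid   May           95
4    114   Perth   Dec          119
5     52   Quito   May           57
6     24   Quito   Feb           29
7     11  Denver   Jun           16
8     22  Denver   Aug           27
9     69   Lagos   Feb           74
10    81   Quito   Dec           86
group by city, min of wind_plus_5:
city
Denver     16
Lagos      74
Madrid     17
Perth     119
Quito      29
Name: wind_plus_5, dtype: int64
Reading off the min of the resulting series, we get 16.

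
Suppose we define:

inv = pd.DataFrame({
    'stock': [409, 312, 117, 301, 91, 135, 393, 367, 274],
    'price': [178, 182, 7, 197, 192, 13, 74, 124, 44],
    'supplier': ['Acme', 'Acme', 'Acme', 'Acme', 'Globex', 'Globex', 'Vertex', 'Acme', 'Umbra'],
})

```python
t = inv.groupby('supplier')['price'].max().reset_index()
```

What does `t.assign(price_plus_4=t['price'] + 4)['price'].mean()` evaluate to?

126.75

group by supplier, max of price:
supplier
Acme      197
Globex    192
Umbra      44
Vertex     74
Name: price, dtype: int64
reset_index():
  supplier  price
0     Acme    197
1   Globex    192
2    Umbra     44
3   Vertex     74
add column price_plus_4 = t['price'] + 4:
  supplier  price  price_plus_4
0     Acme    197           201
1   Globex    192           196
2    Umbra     44            48
3   Vertex     74            78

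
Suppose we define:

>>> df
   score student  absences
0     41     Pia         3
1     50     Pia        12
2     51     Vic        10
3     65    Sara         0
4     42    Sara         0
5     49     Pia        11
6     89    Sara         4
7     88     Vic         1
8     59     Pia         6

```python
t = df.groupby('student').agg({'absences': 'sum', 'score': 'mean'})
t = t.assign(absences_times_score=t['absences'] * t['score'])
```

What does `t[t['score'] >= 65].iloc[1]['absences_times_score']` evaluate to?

764.5

group by student: sum(absences), mean(score):
         absences      score
student                     
Pia            32  49.750000
Sara            4  65.333333
Vic            11  69.500000
add column absences_times_score = t['absences'] * t['score']:
         absences      score  absences_times_score
student                                           
Pia            32  49.750000           1592.000000
Sara            4  65.333333            261.333333
Vic            11  69.500000            764.500000
filter rows where score >= 65:
         absences      score  absences_times_score
student                                           
Sara            4  65.333333            261.333333
Vic            11  69.500000            764.500000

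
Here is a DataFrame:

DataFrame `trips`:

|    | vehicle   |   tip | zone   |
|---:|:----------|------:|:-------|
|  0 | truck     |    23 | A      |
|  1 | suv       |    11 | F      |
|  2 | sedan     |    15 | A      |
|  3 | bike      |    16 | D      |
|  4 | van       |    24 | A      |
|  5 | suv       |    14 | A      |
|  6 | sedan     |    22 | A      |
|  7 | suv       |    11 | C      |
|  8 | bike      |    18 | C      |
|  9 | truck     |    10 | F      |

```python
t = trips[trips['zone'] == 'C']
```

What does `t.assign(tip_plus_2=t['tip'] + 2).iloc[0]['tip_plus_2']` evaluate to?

filter rows where zone == 'C':
  vehicle  tip zone
7     suv   11    C
8    bike   18    C
add column tip_plus_2 = t['tip'] + 2:
  vehicle  tip zone  tip_plus_2
7     suv   11    C          13
8    bike   18    C          20

13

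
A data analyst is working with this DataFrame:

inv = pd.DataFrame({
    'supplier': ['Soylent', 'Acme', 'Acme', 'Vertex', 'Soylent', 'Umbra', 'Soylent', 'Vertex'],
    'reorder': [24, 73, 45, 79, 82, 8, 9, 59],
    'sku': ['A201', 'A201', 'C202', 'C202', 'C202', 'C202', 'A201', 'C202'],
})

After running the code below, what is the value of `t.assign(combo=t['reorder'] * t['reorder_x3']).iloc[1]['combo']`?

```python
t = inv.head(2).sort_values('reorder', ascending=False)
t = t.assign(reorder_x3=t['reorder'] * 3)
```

take first 2 rows:
  supplier  reorder   sku
0  Soylent       24  A201
1     Acme       73  A201
sort by reorder descending:
  supplier  reorder   sku
1     Acme       73  A201
0  Soylent       24  A201
add column reorder_x3 = t['reorder'] * 3:
  supplier  reorder   sku  reorder_x3
1     Acme       73  A201         219
0  Soylent       24  A201          72
add column combo = t['reorder'] * t['reorder_x3']:
  supplier  reorder   sku  reorder_x3  combo
1     Acme       73  A201         219  15987
0  Soylent       24  A201          72   1728
Hence 1728.

1728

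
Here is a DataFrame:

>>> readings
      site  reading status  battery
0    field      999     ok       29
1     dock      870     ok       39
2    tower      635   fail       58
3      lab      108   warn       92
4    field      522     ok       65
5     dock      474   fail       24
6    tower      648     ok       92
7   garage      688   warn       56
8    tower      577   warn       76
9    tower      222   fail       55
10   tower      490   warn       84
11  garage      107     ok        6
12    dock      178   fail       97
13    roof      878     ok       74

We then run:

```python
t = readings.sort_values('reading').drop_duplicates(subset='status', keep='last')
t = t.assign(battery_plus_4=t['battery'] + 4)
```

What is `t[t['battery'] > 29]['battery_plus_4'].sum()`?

122

sort by reading:
      site  reading status  battery
11  garage      107     ok        6
3      lab      108   warn       92
12    dock      178   fail       97
9    tower      222   fail       55
5     dock      474   fail       24
10   tower      490   warn       84
4    field      522     ok       65
8    tower      577   warn       76
2    tower      635   fail       58
6    tower      648     ok       92
7   garage      688   warn       56
1     dock      870     ok       39
13    roof      878     ok       74
0    field      999     ok       29
drop duplicate status (keep=last):
     site  reading status  battery
2   tower      635   fail       58
7  garage      688   warn       56
0   field      999     ok       29
add column battery_plus_4 = t['battery'] + 4:
     site  reading status  battery  battery_plus_4
2   tower      635   fail       58              62
7  garage      688   warn       56              60
0   field      999     ok       29              33
filter rows where battery > 29:
     site  reading status  battery  battery_plus_4
2   tower      635   fail       58              62
7  garage      688   warn       56              60
Hence 122.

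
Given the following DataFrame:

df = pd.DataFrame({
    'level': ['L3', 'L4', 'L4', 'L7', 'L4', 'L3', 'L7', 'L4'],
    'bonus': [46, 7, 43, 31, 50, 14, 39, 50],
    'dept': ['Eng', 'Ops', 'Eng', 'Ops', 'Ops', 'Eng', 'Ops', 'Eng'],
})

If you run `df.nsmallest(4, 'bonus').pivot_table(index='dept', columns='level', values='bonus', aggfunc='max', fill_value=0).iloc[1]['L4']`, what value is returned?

7

take 4 rows with smallest bonus:
  level  bonus dept
1    L4      7  Ops
5    L3     14  Eng
3    L7     31  Ops
6    L7     39  Ops
pivot: rows=dept, cols=level, max(bonus):
level  L3  L4  L7
dept             
Eng    14   0   0
Ops     0   7  39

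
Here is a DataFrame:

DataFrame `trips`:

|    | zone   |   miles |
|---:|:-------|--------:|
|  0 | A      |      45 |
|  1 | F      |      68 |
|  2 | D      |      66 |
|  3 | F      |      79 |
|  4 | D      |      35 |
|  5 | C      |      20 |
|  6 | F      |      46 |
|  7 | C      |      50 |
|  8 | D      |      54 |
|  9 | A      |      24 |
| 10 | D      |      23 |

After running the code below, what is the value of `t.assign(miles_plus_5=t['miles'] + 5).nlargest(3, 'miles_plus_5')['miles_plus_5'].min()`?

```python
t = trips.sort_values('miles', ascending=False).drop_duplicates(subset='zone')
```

55

sort by miles descending:
   zone  miles
3     F     79
1     F     68
2     D     66
8     D     54
7     C     50
6     F     46
0     A     45
4     D     35
9     A     24
10    D     23
5     C     20
drop duplicate zone (keep=first):
  zone  miles
3    F     79
2    D     66
7    C     50
0    A     45
add column miles_plus_5 = t['miles'] + 5:
  zone  miles  miles_plus_5
3    F     79            84
2    D     66            71
7    C     50            55
0    A     45            50
take 3 rows with largest miles_plus_5:
  zone  miles  miles_plus_5
3    F     79            84
2    D     66            71
7    C     50            55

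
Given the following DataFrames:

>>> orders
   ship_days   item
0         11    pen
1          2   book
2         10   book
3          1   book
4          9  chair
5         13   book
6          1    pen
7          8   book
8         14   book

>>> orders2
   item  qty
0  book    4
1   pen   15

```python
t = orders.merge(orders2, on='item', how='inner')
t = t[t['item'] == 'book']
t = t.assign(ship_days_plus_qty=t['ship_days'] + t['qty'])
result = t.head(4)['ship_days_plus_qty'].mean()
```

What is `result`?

10.5

merge on 'item' (how='inner') → 8 rows:
   ship_days  item  qty
0         11   pen   15
1          2  book    4
2         10  book    4
3          1  book    4
4         13  book    4
5          1   pen   15
6          8  book    4
7         14  book    4
filter rows where item == 'book':
   ship_days  item  qty
1          2  book    4
2         10  book    4
3          1  book    4
4         13  book    4
6          8  book    4
7         14  book    4
add column ship_days_plus_qty = t['ship_days'] + t['qty']:
   ship_days  item  qty  ship_days_plus_qty
1          2  book    4                   6
2         10  book    4                  14
3          1  book    4                   5
4         13  book    4                  17
6          8  book    4                  12
7         14  book    4                  18
take first 4 rows:
   ship_days  item  qty  ship_days_plus_qty
1          2  book    4                   6
2         10  book    4                  14
3          1  book    4                   5
4         13  book    4                  17
Reading off the mean of column 'ship_days_plus_qty', we get 10.5.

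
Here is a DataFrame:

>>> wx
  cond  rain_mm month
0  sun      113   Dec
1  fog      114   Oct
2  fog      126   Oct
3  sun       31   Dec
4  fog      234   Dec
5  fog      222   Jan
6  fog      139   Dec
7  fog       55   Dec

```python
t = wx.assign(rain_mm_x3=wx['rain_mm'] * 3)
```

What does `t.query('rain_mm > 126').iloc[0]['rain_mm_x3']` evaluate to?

702

add column rain_mm_x3 = wx['rain_mm'] * 3:
  cond  rain_mm month  rain_mm_x3
0  sun      113   Dec         339
1  fog      114   Oct         342
2  fog      126   Oct         378
3  sun       31   Dec          93
4  fog      234   Dec         702
5  fog      222   Jan         666
6  fog      139   Dec         417
7  fog       55   Dec         165
filter rows where rain_mm > 126:
  cond  rain_mm month  rain_mm_x3
4  fog      234   Dec         702
5  fog      222   Jan         666
6  fog      139   Dec         417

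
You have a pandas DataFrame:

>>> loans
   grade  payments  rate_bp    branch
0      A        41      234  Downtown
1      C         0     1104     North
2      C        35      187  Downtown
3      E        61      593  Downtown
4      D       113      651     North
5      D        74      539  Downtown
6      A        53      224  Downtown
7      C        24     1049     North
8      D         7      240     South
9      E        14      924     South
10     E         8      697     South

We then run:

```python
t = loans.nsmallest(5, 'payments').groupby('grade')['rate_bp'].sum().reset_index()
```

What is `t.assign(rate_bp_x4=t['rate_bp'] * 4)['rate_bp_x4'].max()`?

take 5 rows with smallest payments:
   grade  payments  rate_bp branch
1      C         0     1104  North
8      D         7      240  South
10     E         8      697  South
9      E        14      924  South
7      C        24     1049  North
group by grade, sum of rate_bp:
grade
C    2153
D     240
E    1621
Name: rate_bp, dtype: int64
reset_index():
  grade  rate_bp
0     C     2153
1     D      240
2     E     1621
add column rate_bp_x4 = t['rate_bp'] * 4:
  grade  rate_bp  rate_bp_x4
0     C     2153        8612
1     D      240         960
2     E     1621        6484
So max() = 8612.

8612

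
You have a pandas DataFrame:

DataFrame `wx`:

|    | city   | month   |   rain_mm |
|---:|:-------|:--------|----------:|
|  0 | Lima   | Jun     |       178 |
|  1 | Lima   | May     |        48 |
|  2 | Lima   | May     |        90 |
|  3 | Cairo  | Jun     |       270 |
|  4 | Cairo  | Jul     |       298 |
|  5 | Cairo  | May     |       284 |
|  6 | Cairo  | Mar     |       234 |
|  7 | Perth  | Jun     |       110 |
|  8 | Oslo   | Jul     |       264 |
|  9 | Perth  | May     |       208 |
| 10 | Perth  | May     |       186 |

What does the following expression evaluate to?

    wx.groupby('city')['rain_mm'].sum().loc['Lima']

group by city, sum of rain_mm:
city
Cairo    1086
Lima      316
Oslo      264
Perth     504
Name: rain_mm, dtype: int64
The value at index 'Lima' is 316.

316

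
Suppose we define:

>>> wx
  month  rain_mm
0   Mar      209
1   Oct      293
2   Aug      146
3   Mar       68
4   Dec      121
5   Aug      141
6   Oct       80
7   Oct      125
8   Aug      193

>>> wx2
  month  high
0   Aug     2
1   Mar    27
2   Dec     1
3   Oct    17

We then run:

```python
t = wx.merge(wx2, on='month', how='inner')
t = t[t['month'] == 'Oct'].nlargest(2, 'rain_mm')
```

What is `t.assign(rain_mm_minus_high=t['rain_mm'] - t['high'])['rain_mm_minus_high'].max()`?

276

merge on 'month' (how='inner') → 9 rows:
  month  rain_mm  high
0   Mar      209    27
1   Oct      293    17
2   Aug      146     2
3   Mar       68    27
4   Dec      121     1
5   Aug      141     2
6   Oct       80    17
7   Oct      125    17
8   Aug      193     2
filter rows where month == 'Oct':
  month  rain_mm  high
1   Oct      293    17
6   Oct       80    17
7   Oct      125    17
take 2 rows with largest rain_mm:
  month  rain_mm  high
1   Oct      293    17
7   Oct      125    17
add column rain_mm_minus_high = t['rain_mm'] - t['high']:
  month  rain_mm  high  rain_mm_minus_high
1   Oct      293    17                 276
7   Oct      125    17                 108
The max of column 'rain_mm_minus_high' is 276.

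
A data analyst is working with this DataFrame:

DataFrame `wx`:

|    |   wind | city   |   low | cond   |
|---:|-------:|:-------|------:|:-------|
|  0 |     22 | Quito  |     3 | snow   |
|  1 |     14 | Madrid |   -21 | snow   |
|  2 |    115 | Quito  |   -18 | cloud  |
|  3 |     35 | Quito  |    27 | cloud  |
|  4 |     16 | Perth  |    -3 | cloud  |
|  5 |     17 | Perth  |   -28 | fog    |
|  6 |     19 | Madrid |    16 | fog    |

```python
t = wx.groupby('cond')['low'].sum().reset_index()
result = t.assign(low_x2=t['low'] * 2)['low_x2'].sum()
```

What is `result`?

-48

group by cond, sum of low:
cond
cloud     6
fog     -12
snow    -18
Name: low, dtype: int64
reset_index():
    cond  low
0  cloud    6
1    fog  -12
2   snow  -18
add column low_x2 = t['low'] * 2:
    cond  low  low_x2
0  cloud    6      12
1    fog  -12     -24
2   snow  -18     -36
Taking the sum of column 'low_x2' gives -48.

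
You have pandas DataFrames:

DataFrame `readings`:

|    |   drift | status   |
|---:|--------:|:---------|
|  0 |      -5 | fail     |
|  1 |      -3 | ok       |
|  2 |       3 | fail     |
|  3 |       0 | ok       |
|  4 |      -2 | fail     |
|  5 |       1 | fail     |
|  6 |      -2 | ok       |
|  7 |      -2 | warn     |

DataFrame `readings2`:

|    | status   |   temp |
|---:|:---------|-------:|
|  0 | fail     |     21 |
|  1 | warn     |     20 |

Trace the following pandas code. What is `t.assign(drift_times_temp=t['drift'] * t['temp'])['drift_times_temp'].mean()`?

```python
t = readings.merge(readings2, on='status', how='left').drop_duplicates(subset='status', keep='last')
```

merge on 'status' (how='left') → 8 rows:
   drift status  temp
0     -5   fail  21.0
1     -3     ok   NaN
2      3   fail  21.0
3      0     ok   NaN
4     -2   fail  21.0
5      1   fail  21.0
6     -2     ok   NaN
7     -2   warn  20.0
drop duplicate status (keep=last):
   drift status  temp
5      1   fail  21.0
6     -2     ok   NaN
7     -2   warn  20.0
add column drift_times_temp = t['drift'] * t['temp']:
   drift status  temp  drift_times_temp
5      1   fail  21.0              21.0
6     -2     ok   NaN               NaN
7     -2   warn  20.0             -40.0
Then the mean of column 'drift_times_temp': -9.5

-9.5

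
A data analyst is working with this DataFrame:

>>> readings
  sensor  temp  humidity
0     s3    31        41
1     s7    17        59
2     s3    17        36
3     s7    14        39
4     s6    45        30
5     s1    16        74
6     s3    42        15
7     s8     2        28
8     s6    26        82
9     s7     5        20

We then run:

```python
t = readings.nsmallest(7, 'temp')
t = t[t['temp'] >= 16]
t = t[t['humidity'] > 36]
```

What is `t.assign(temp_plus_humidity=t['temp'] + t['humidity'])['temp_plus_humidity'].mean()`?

91.3333333333

take 7 rows with smallest temp:
  sensor  temp  humidity
7     s8     2        28
9     s7     5        20
3     s7    14        39
5     s1    16        74
1     s7    17        59
2     s3    17        36
8     s6    26        82
filter rows where temp >= 16:
  sensor  temp  humidity
5     s1    16        74
1     s7    17        59
2     s3    17        36
8     s6    26        82
filter rows where humidity > 36:
  sensor  temp  humidity
5     s1    16        74
1     s7    17        59
8     s6    26        82
add column temp_plus_humidity = t['temp'] + t['humidity']:
  sensor  temp  humidity  temp_plus_humidity
5     s1    16        74                  90
1     s7    17        59                  76
8     s6    26        82                 108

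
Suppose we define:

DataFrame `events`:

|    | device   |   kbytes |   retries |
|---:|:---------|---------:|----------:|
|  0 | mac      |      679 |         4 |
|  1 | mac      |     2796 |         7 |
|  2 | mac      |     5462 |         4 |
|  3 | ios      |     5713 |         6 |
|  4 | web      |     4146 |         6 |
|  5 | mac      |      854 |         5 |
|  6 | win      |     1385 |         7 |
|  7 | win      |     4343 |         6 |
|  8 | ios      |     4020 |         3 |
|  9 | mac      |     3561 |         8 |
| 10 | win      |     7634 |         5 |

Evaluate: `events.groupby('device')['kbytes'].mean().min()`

group by device, mean of kbytes:
device
ios    4866.5
mac    2670.4
web    4146.0
win    4454.0
Name: kbytes, dtype: float64
The min of the resulting series is 2670.4.

2670.4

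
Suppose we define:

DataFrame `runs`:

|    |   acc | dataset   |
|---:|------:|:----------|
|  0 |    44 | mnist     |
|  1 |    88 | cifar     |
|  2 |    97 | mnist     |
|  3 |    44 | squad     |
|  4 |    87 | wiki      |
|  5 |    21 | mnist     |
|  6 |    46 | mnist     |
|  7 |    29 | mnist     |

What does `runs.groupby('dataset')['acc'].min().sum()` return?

240

group by dataset, min of acc:
dataset
cifar    88
mnist    21
squad    44
wiki     87
Name: acc, dtype: int64
Taking the sum of the resulting series gives 240.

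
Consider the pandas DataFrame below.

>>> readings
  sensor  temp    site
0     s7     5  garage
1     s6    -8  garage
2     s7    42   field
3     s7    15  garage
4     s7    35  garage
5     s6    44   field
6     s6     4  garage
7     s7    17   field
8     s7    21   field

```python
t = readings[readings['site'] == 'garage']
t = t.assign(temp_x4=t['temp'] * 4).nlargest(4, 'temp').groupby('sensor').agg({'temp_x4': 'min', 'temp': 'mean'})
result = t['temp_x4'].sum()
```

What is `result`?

36

filter rows where site == 'garage':
  sensor  temp    site
0     s7     5  garage
1     s6    -8  garage
3     s7    15  garage
4     s7    35  garage
6     s6     4  garage
add column temp_x4 = t['temp'] * 4:
  sensor  temp    site  temp_x4
0     s7     5  garage       20
1     s6    -8  garage      -32
3     s7    15  garage       60
4     s7    35  garage      140
6     s6     4  garage       16
take 4 rows with largest temp:
  sensor  temp    site  temp_x4
4     s7    35  garage      140
3     s7    15  garage       60
0     s7     5  garage       20
6     s6     4  garage       16
group by sensor: min(temp_x4), mean(temp):
        temp_x4       temp
sensor                    
s6           16   4.000000
s7           20  18.333333
The sum of column 'temp_x4' is 36.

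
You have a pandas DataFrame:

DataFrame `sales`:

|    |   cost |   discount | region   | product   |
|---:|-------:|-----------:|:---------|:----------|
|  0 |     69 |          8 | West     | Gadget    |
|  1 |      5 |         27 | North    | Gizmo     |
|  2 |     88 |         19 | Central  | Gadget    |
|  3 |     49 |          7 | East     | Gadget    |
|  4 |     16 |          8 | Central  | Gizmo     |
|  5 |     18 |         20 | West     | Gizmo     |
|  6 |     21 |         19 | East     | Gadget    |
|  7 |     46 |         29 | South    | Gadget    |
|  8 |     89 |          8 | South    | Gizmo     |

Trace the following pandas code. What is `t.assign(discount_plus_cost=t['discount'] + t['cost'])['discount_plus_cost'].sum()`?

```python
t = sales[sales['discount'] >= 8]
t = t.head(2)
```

109

filter rows where discount >= 8:
   cost  discount   region product
0    69         8     West  Gadget
1     5        27    North   Gizmo
2    88        19  Central  Gadget
4    16         8  Central   Gizmo
5    18        20     West   Gizmo
6    21        19     East  Gadget
7    46        29    South  Gadget
8    89         8    South   Gizmo
take first 2 rows:
   cost  discount region product
0    69         8   West  Gadget
1     5        27  North   Gizmo
add column discount_plus_cost = t['discount'] + t['cost']:
   cost  discount region product  discount_plus_cost
0    69         8   West  Gadget                  77
1     5        27  North   Gizmo                  32
Then the sum of column 'discount_plus_cost': 109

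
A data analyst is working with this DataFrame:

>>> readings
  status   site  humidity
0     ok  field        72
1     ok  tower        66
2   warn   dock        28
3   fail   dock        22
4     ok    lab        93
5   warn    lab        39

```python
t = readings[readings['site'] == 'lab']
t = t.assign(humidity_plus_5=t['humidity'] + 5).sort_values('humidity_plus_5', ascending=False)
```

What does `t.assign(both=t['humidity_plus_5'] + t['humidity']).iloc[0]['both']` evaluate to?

filter rows where site == 'lab':
  status site  humidity
4     ok  lab        93
5   warn  lab        39
add column humidity_plus_5 = t['humidity'] + 5:
  status site  humidity  humidity_plus_5
4     ok  lab        93               98
5   warn  lab        39               44
sort by humidity_plus_5 descending:
  status site  humidity  humidity_plus_5
4     ok  lab        93               98
5   warn  lab        39               44
add column both = t['humidity_plus_5'] + t['humidity']:
  status site  humidity  humidity_plus_5  both
4     ok  lab        93               98   191
5   warn  lab        39               44    83
Then the value at position 0, column 'both': 191

191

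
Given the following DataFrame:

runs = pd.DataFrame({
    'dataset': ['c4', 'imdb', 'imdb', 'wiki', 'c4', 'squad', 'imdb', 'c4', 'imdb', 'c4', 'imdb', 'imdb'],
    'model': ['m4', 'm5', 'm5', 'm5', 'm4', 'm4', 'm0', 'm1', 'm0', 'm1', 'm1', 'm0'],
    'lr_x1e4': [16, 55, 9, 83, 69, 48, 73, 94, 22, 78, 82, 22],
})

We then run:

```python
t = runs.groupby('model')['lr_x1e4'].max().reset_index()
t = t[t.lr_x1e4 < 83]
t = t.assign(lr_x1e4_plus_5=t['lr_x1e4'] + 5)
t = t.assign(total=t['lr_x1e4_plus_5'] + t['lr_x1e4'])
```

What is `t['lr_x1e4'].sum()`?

142

group by model, max of lr_x1e4:
model
m0    73
m1    94
m4    69
m5    83
Name: lr_x1e4, dtype: int64
reset_index():
  model  lr_x1e4
0    m0       73
1    m1       94
2    m4       69
3    m5       83
filter rows where lr_x1e4 < 83:
  model  lr_x1e4
0    m0       73
2    m4       69
add column lr_x1e4_plus_5 = t['lr_x1e4'] + 5:
  model  lr_x1e4  lr_x1e4_plus_5
0    m0       73              78
2    m4       69              74
add column total = t['lr_x1e4_plus_5'] + t['lr_x1e4']:
  model  lr_x1e4  lr_x1e4_plus_5  total
0    m0       73              78    151
2    m4       69              74    143
Then the sum of column 'lr_x1e4': 142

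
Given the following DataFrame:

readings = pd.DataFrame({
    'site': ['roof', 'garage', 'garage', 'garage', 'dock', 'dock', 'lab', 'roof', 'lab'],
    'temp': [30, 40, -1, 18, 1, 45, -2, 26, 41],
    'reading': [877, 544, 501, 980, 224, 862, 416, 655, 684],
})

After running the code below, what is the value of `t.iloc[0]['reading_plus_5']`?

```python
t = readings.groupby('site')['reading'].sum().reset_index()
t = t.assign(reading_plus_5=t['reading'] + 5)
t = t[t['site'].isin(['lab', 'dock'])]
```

group by site, sum of reading:
site
dock      1086
garage    2025
lab       1100
roof      1532
Name: reading, dtype: int64
reset_index():
     site  reading
0    dock     1086
1  garage     2025
2     lab     1100
3    roof     1532
add column reading_plus_5 = t['reading'] + 5:
     site  reading  reading_plus_5
0    dock     1086            1091
1  garage     2025            2030
2     lab     1100            1105
3    roof     1532            1537
filter rows where site in ['lab', 'dock']:
   site  reading  reading_plus_5
0  dock     1086            1091
2   lab     1100            1105

1091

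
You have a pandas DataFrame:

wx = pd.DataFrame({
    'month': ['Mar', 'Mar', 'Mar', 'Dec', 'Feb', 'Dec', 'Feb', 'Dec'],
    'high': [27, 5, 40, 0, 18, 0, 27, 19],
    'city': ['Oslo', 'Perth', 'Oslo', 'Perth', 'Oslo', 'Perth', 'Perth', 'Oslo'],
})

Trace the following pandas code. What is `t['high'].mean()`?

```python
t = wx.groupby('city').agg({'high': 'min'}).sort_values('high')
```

group by city, min of high:
       high
city       
Oslo     18
Perth     0
sort by high:
       high
city       
Perth     0
Oslo     18
The mean of column 'high' is 9.0.

9.0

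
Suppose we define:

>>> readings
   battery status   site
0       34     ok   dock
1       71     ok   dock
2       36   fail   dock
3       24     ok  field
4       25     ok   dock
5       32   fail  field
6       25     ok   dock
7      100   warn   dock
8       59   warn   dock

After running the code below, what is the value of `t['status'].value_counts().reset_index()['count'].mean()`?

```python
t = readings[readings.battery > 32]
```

filter rows where battery > 32:
   battery status  site
0       34     ok  dock
1       71     ok  dock
2       36   fail  dock
7      100   warn  dock
8       59   warn  dock
value_counts of status:
status
ok      2
warn    2
fail    1
Name: count, dtype: int64
reset_index():
  status  count
0     ok      2
1   warn      2
2   fail      1

1.66666666667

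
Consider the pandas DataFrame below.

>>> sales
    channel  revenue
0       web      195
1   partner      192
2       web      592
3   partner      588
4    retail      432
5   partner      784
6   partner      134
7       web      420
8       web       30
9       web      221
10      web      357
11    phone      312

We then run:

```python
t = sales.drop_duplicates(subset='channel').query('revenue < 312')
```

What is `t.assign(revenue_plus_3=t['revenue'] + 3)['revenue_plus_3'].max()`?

drop duplicate channel (keep=first):
    channel  revenue
0       web      195
1   partner      192
4    retail      432
11    phone      312
filter rows where revenue < 312:
   channel  revenue
0      web      195
1  partner      192
add column revenue_plus_3 = t['revenue'] + 3:
   channel  revenue  revenue_plus_3
0      web      195             198
1  partner      192             195
Taking the max of column 'revenue_plus_3' gives 198.

198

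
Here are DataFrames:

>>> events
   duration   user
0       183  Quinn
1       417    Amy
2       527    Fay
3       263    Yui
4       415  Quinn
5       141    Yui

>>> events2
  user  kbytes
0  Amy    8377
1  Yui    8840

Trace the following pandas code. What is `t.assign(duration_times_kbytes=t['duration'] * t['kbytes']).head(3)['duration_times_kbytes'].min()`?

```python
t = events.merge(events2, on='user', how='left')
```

merge on 'user' (how='left') → 6 rows:
   duration   user  kbytes
0       183  Quinn     NaN
1       417    Amy  8377.0
2       527    Fay     NaN
3       263    Yui  8840.0
4       415  Quinn     NaN
5       141    Yui  8840.0
add column duration_times_kbytes = t['duration'] * t['kbytes']:
   duration   user  kbytes  duration_times_kbytes
0       183  Quinn     NaN                    NaN
1       417    Amy  8377.0              3493209.0
2       527    Fay     NaN                    NaN
3       263    Yui  8840.0              2324920.0
4       415  Quinn     NaN                    NaN
5       141    Yui  8840.0              1246440.0
take first 3 rows:
   duration   user  kbytes  duration_times_kbytes
0       183  Quinn     NaN                    NaN
1       417    Amy  8377.0              3493209.0
2       527    Fay     NaN                    NaN

3493209.0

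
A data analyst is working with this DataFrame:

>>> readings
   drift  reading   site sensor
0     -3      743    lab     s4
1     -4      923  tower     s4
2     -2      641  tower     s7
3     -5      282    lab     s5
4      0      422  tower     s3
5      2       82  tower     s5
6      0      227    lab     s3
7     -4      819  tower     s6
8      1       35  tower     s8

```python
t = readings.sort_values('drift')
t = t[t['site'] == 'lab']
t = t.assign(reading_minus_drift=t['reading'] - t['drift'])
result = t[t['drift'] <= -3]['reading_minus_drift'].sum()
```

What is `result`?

sort by drift:
   drift  reading   site sensor
3     -5      282    lab     s5
1     -4      923  tower     s4
7     -4      819  tower     s6
0     -3      743    lab     s4
2     -2      641  tower     s7
4      0      422  tower     s3
6      0      227    lab     s3
8      1       35  tower     s8
5      2       82  tower     s5
filter rows where site == 'lab':
   drift  reading site sensor
3     -5      282  lab     s5
0     -3      743  lab     s4
6      0      227  lab     s3
add column reading_minus_drift = t['reading'] - t['drift']:
   drift  reading site sensor  reading_minus_drift
3     -5      282  lab     s5                  287
0     -3      743  lab     s4                  746
6      0      227  lab     s3                  227
filter rows where drift <= -3:
   drift  reading site sensor  reading_minus_drift
3     -5      282  lab     s5                  287
0     -3      743  lab     s4                  746

1033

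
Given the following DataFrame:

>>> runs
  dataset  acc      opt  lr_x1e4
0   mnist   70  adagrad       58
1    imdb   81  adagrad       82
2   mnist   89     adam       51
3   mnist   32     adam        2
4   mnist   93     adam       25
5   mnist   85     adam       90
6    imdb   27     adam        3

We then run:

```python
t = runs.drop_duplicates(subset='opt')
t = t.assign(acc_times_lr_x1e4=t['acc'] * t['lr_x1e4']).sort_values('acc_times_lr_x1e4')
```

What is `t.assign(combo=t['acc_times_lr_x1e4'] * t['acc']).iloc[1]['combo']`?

403971

drop duplicate opt (keep=first):
  dataset  acc      opt  lr_x1e4
0   mnist   70  adagrad       58
2   mnist   89     adam       51
add column acc_times_lr_x1e4 = t['acc'] * t['lr_x1e4']:
  dataset  acc      opt  lr_x1e4  acc_times_lr_x1e4
0   mnist   70  adagrad       58               4060
2   mnist   89     adam       51               4539
sort by acc_times_lr_x1e4:
  dataset  acc      opt  lr_x1e4  acc_times_lr_x1e4
0   mnist   70  adagrad       58               4060
2   mnist   89     adam       51               4539
add column combo = t['acc_times_lr_x1e4'] * t['acc']:
  dataset  acc      opt  lr_x1e4  acc_times_lr_x1e4   combo
0   mnist   70  adagrad       58               4060  284200
2   mnist   89     adam       51               4539  403971
value at position 1, column 'combo' → 403971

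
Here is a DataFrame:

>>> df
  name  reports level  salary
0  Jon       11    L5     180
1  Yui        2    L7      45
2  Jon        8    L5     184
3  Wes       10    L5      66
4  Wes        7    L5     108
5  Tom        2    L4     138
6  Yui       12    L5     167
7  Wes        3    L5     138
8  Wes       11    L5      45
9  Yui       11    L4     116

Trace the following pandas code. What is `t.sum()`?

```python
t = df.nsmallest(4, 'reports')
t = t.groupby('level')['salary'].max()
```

321

take 4 rows with smallest reports:
  name  reports level  salary
1  Yui        2    L7      45
5  Tom        2    L4     138
7  Wes        3    L5     138
4  Wes        7    L5     108
group by level, max of salary:
level
L4    138
L5    138
L7     45
Name: salary, dtype: int64
So sum() = 321.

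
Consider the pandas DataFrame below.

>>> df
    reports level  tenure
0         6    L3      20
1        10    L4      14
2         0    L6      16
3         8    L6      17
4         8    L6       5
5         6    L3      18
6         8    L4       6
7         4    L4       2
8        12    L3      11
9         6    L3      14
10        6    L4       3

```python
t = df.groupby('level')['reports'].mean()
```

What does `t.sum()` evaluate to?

group by level, mean of reports:
level
L3    7.500000
L4    7.000000
L6    5.333333
Name: reports, dtype: float64

19.8333333333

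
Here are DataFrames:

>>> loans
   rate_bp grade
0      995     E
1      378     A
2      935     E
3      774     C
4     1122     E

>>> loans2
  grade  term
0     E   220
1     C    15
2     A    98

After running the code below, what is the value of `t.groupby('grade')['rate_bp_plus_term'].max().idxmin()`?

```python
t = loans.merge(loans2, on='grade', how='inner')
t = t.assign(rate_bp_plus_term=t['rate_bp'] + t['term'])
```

merge on 'grade' (how='inner') → 5 rows:
   rate_bp grade  term
0      995     E   220
1      378     A    98
2      935     E   220
3      774     C    15
4     1122     E   220
add column rate_bp_plus_term = t['rate_bp'] + t['term']:
   rate_bp grade  term  rate_bp_plus_term
0      995     E   220               1215
1      378     A    98                476
2      935     E   220               1155
3      774     C    15                789
4     1122     E   220               1342
group by grade, max of rate_bp_plus_term:
grade
A     476
C     789
E    1342
Name: rate_bp_plus_term, dtype: int64
Finally, label with the smallest value = A.

A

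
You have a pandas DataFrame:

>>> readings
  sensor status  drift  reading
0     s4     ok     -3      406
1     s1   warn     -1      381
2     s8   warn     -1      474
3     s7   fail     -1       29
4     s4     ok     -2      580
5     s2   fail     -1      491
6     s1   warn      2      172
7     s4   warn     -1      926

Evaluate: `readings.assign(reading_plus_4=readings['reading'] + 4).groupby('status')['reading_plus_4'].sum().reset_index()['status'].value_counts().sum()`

3

add column reading_plus_4 = readings['reading'] + 4:
  sensor status  drift  reading  reading_plus_4
0     s4     ok     -3      406             410
1     s1   warn     -1      381             385
2     s8   warn     -1      474             478
3     s7   fail     -1       29              33
4     s4     ok     -2      580             584
5     s2   fail     -1      491             495
6     s1   warn      2      172             176
7     s4   warn     -1      926             930
group by status, sum of reading_plus_4:
status
fail     528
ok       994
warn    1969
Name: reading_plus_4, dtype: int64
reset_index():
  status  reading_plus_4
0   fail             528
1     ok             994
2   warn            1969
value_counts of status:
status
fail    1
ok      1
warn    1
Name: count, dtype: int64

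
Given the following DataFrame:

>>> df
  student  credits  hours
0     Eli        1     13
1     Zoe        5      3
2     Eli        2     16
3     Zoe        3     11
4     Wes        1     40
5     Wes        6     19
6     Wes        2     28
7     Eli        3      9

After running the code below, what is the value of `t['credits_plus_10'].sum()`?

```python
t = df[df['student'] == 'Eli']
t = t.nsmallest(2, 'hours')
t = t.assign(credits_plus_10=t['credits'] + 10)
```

filter rows where student == 'Eli':
  student  credits  hours
0     Eli        1     13
2     Eli        2     16
7     Eli        3      9
take 2 rows with smallest hours:
  student  credits  hours
7     Eli        3      9
0     Eli        1     13
add column credits_plus_10 = t['credits'] + 10:
  student  credits  hours  credits_plus_10
7     Eli        3      9               13
0     Eli        1     13               11
The sum of column 'credits_plus_10' is 24.

24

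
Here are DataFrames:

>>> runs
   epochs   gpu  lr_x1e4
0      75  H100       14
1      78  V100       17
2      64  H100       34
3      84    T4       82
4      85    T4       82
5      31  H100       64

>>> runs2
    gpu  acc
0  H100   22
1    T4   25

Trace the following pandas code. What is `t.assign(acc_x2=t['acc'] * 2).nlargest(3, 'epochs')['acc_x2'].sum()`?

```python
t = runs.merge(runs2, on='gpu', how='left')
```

100.0

merge on 'gpu' (how='left') → 6 rows:
   epochs   gpu  lr_x1e4   acc
0      75  H100       14  22.0
1      78  V100       17   NaN
2      64  H100       34  22.0
3      84    T4       82  25.0
4      85    T4       82  25.0
5      31  H100       64  22.0
add column acc_x2 = t['acc'] * 2:
   epochs   gpu  lr_x1e4   acc  acc_x2
0      75  H100       14  22.0    44.0
1      78  V100       17   NaN     NaN
2      64  H100       34  22.0    44.0
3      84    T4       82  25.0    50.0
4      85    T4       82  25.0    50.0
5      31  H100       64  22.0    44.0
take 3 rows with largest epochs:
   epochs   gpu  lr_x1e4   acc  acc_x2
4      85    T4       82  25.0    50.0
3      84    T4       82  25.0    50.0
1      78  V100       17   NaN     NaN
sum of column 'acc_x2' → 100.0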